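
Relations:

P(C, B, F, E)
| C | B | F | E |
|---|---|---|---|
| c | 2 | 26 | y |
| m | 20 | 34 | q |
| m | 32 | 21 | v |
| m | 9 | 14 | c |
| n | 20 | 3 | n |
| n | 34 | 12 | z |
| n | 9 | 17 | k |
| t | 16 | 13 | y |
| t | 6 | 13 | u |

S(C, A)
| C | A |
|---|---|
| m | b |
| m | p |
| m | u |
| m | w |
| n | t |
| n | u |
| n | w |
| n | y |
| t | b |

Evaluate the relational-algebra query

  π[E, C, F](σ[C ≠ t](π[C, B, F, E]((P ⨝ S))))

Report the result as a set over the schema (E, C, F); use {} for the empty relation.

Joining P and S on C yields {(m, 20, 34, q, b), (m, 20, 34, q, p), (m, 20, 34, q, u), (m, 20, 34, q, w), (m, 32, 21, v, b), (m, 32, 21, v, p), (m, 32, 21, v, u), (m, 32, 21, v, w), (m, 9, 14, c, b), (m, 9, 14, c, p), (m, 9, 14, c, u), (m, 9, 14, c, w), (n, 20, 3, n, t), (n, 20, 3, n, u), (n, 20, 3, n, w), (n, 20, 3, n, y), (n, 34, 12, z, t), (n, 34, 12, z, u), (n, 34, 12, z, w), (n, 34, 12, z, y), (n, 9, 17, k, t), (n, 9, 17, k, u), (n, 9, 17, k, w), (n, 9, 17, k, y), (t, 16, 13, y, b), (t, 6, 13, u, b)}.
π_{C, B, F, E} gives {(m, 20, 34, q), (m, 32, 21, v), (m, 9, 14, c), (n, 20, 3, n), (n, 34, 12, z), (n, 9, 17, k), (t, 16, 13, y), (t, 6, 13, u)} (18 duplicate(s) eliminated).
Apply σ_{C ≠ t}; surviving tuples: {(m, 20, 34, q), (m, 32, 21, v), (m, 9, 14, c), (n, 20, 3, n), (n, 34, 12, z), (n, 9, 17, k)}
π_{E, C, F} gives {(c, m, 14), (k, n, 17), (n, n, 3), (q, m, 34), (v, m, 21), (z, n, 12)}.

{(c, m, 14), (k, n, 17), (n, n, 3), (q, m, 34), (v, m, 21), (z, n, 12)}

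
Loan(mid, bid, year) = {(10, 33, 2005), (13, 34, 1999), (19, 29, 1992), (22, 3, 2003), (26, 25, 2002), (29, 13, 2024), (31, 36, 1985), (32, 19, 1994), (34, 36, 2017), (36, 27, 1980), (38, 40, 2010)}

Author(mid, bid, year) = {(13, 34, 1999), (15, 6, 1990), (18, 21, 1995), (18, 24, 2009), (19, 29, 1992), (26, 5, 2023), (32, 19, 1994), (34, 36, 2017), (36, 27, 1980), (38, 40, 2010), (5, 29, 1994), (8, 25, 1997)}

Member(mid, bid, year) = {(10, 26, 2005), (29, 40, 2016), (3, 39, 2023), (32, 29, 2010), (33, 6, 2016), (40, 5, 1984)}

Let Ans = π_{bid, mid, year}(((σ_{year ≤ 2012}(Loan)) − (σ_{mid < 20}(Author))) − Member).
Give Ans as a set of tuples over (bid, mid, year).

{(19, 32, 1994), (25, 26, 2002), (27, 36, 1980), (3, 22, 2003), (33, 10, 2005), (36, 31, 1985), (40, 38, 2010)}

σ[year ≤ 2012]: keep tuples satisfying year ≤ 2012 → {(10, 33, 2005), (13, 34, 1999), (19, 29, 1992), (22, 3, 2003), (26, 25, 2002), (31, 36, 1985), (32, 19, 1994), (36, 27, 1980), (38, 40, 2010)}
σ[mid < 20]: keep tuples satisfying mid < 20 → {(13, 34, 1999), (15, 6, 1990), (18, 21, 1995), (18, 24, 2009), (19, 29, 1992), (5, 29, 1994), (8, 25, 1997)}
Difference: {(10, 33, 2005), (13, 34, 1999), (19, 29, 1992), (22, 3, 2003), (26, 25, 2002), (31, 36, 1985), (32, 19, 1994), (36, 27, 1980), (38, 40, 2010)} with {(13, 34, 1999), (15, 6, 1990), (18, 21, 1995), (18, 24, 2009), (19, 29, 1992), (5, 29, 1994), (8, 25, 1997)} → {(10, 33, 2005), (22, 3, 2003), (26, 25, 2002), (31, 36, 1985), (32, 19, 1994), (36, 27, 1980), (38, 40, 2010)}
Difference: {(10, 33, 2005), (22, 3, 2003), (26, 25, 2002), (31, 36, 1985), (32, 19, 1994), (36, 27, 1980), (38, 40, 2010)} with {(10, 26, 2005), (29, 40, 2016), (3, 39, 2023), (32, 29, 2010), (33, 6, 2016), (40, 5, 1984)} → {(10, 33, 2005), (22, 3, 2003), (26, 25, 2002), (31, 36, 1985), (32, 19, 1994), (36, 27, 1980), (38, 40, 2010)}
Projecting to bid, mid, year: {(19, 32, 1994), (25, 26, 2002), (27, 36, 1980), (3, 22, 2003), (33, 10, 2005), (36, 31, 1985), (40, 38, 2010)}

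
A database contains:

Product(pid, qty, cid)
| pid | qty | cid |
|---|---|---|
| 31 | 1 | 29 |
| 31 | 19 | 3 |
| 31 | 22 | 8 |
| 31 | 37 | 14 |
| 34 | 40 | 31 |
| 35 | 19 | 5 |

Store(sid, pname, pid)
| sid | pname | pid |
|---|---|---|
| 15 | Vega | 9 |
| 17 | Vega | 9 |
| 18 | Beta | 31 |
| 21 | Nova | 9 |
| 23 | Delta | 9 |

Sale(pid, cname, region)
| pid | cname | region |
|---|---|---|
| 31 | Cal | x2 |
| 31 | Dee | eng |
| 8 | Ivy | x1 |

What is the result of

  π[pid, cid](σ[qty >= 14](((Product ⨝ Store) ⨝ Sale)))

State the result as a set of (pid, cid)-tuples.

{(31, 14), (31, 3), (31, 8)}

Product ⋈ Store (natural join on pid): {(31, 1, 29, 18, Beta), (31, 19, 3, 18, Beta), (31, 22, 8, 18, Beta), (31, 37, 14, 18, Beta)}
(Product ⨝ Store) ⋈ Sale (natural join on pid): {(31, 1, 29, 18, Beta, Cal, x2), (31, 1, 29, 18, Beta, Dee, eng), (31, 19, 3, 18, Beta, Cal, x2), (31, 19, 3, 18, Beta, Dee, eng), (31, 22, 8, 18, Beta, Cal, x2), (31, 22, 8, 18, Beta, Dee, eng), (31, 37, 14, 18, Beta, Cal, x2), (31, 37, 14, 18, Beta, Dee, eng)}
Filtering on qty >= 14 leaves {(31, 19, 3, 18, Beta, Cal, x2), (31, 19, 3, 18, Beta, Dee, eng), (31, 22, 8, 18, Beta, Cal, x2), (31, 22, 8, 18, Beta, Dee, eng), (31, 37, 14, 18, Beta, Cal, x2), (31, 37, 14, 18, Beta, Dee, eng)}.
Keep only column(s) pid, cid (3 duplicate(s) eliminated): {(31, 14), (31, 3), (31, 8)}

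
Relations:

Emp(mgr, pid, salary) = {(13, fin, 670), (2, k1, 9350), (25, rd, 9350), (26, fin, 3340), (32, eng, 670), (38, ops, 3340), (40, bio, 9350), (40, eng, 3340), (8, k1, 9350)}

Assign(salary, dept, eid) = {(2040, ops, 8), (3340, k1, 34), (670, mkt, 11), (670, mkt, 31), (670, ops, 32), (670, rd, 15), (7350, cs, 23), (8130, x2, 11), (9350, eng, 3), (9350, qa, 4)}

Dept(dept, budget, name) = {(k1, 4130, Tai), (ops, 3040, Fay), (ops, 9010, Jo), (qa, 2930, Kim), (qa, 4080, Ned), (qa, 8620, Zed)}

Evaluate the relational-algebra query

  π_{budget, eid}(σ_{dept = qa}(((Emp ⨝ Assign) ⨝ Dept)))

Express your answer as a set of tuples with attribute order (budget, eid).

Emp ⋈ Assign (natural join on salary): {(13, fin, 670, mkt, 11), (13, fin, 670, mkt, 31), (13, fin, 670, ops, 32), (13, fin, 670, rd, 15), (2, k1, 9350, eng, 3), (2, k1, 9350, qa, 4), (25, rd, 9350, eng, 3), (25, rd, 9350, qa, 4), (26, fin, 3340, k1, 34), (32, eng, 670, mkt, 11), (32, eng, 670, mkt, 31), (32, eng, 670, ops, 32), (32, eng, 670, rd, 15), (38, ops, 3340, k1, 34), (40, bio, 9350, eng, 3), (40, bio, 9350, qa, 4), (40, eng, 3340, k1, 34), (8, k1, 9350, eng, 3), (8, k1, 9350, qa, 4)}
(Emp ⨝ Assign) ⋈ Dept (natural join on dept): {(13, fin, 670, ops, 32, 3040, Fay), (13, fin, 670, ops, 32, 9010, Jo), (2, k1, 9350, qa, 4, 2930, Kim), (2, k1, 9350, qa, 4, 4080, Ned), (2, k1, 9350, qa, 4, 8620, Zed), (25, rd, 9350, qa, 4, 2930, Kim), (25, rd, 9350, qa, 4, 4080, Ned), (25, rd, 9350, qa, 4, 8620, Zed), (26, fin, 3340, k1, 34, 4130, Tai), (32, eng, 670, ops, 32, 3040, Fay), (32, eng, 670, ops, 32, 9010, Jo), (38, ops, 3340, k1, 34, 4130, Tai), (40, bio, 9350, qa, 4, 2930, Kim), (40, bio, 9350, qa, 4, 4080, Ned), (40, bio, 9350, qa, 4, 8620, Zed), (40, eng, 3340, k1, 34, 4130, Tai), (8, k1, 9350, qa, 4, 2930, Kim), (8, k1, 9350, qa, 4, 4080, Ned), (8, k1, 9350, qa, 4, 8620, Zed)}
Selection dept = qa: {(2, k1, 9350, qa, 4, 2930, Kim), (2, k1, 9350, qa, 4, 4080, Ned), (2, k1, 9350, qa, 4, 8620, Zed), (25, rd, 9350, qa, 4, 2930, Kim), (25, rd, 9350, qa, 4, 4080, Ned), (25, rd, 9350, qa, 4, 8620, Zed), (40, bio, 9350, qa, 4, 2930, Kim), (40, bio, 9350, qa, 4, 4080, Ned), (40, bio, 9350, qa, 4, 8620, Zed), (8, k1, 9350, qa, 4, 2930, Kim), (8, k1, 9350, qa, 4, 4080, Ned), (8, k1, 9350, qa, 4, 8620, Zed)}
Keep only column(s) budget, eid (9 duplicate(s) eliminated): {(2930, 4), (4080, 4), (8620, 4)}

{(2930, 4), (4080, 4), (8620, 4)}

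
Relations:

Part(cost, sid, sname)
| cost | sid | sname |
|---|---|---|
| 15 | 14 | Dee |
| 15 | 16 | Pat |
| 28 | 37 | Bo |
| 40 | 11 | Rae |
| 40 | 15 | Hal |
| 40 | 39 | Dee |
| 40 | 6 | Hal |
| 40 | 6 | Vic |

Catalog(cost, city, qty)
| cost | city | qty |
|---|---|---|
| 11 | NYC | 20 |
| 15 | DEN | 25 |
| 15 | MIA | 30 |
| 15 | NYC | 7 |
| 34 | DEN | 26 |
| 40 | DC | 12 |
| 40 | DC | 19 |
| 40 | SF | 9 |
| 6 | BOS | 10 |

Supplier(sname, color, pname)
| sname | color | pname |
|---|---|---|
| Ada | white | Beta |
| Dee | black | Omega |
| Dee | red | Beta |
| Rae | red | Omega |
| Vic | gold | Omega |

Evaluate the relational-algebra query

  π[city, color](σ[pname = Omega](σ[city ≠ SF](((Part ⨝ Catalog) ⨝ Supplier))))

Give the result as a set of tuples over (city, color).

{(DC, black), (DC, gold), (DC, red), (DEN, black), (MIA, black), (NYC, black)}

Joining Part and Catalog on cost yields {(15, 14, Dee, DEN, 25), (15, 14, Dee, MIA, 30), (15, 14, Dee, NYC, 7), (15, 16, Pat, DEN, 25), (15, 16, Pat, MIA, 30), (15, 16, Pat, NYC, 7), (40, 11, Rae, DC, 12), (40, 11, Rae, DC, 19), (40, 11, Rae, SF, 9), (40, 15, Hal, DC, 12), (40, 15, Hal, DC, 19), (40, 15, Hal, SF, 9), (40, 39, Dee, DC, 12), (40, 39, Dee, DC, 19), (40, 39, Dee, SF, 9), (40, 6, Hal, DC, 12), (40, 6, Hal, DC, 19), (40, 6, Hal, SF, 9), (40, 6, Vic, DC, 12), (40, 6, Vic, DC, 19), (40, 6, Vic, SF, 9)}.
Joining (Part ⨝ Catalog) and Supplier on sname yields {(15, 14, Dee, DEN, 25, black, Omega), (15, 14, Dee, DEN, 25, red, Beta), (15, 14, Dee, MIA, 30, black, Omega), (15, 14, Dee, MIA, 30, red, Beta), (15, 14, Dee, NYC, 7, black, Omega), (15, 14, Dee, NYC, 7, red, Beta), (40, 11, Rae, DC, 12, red, Omega), (40, 11, Rae, DC, 19, red, Omega), (40, 11, Rae, SF, 9, red, Omega), (40, 39, Dee, DC, 12, black, Omega), (40, 39, Dee, DC, 12, red, Beta), (40, 39, Dee, DC, 19, black, Omega), (40, 39, Dee, DC, 19, red, Beta), (40, 39, Dee, SF, 9, black, Omega), (40, 39, Dee, SF, 9, red, Beta), (40, 6, Vic, DC, 12, gold, Omega), (40, 6, Vic, DC, 19, gold, Omega), (40, 6, Vic, SF, 9, gold, Omega)}.
Selection city ≠ SF: {(15, 14, Dee, DEN, 25, black, Omega), (15, 14, Dee, DEN, 25, red, Beta), (15, 14, Dee, MIA, 30, black, Omega), (15, 14, Dee, MIA, 30, red, Beta), (15, 14, Dee, NYC, 7, black, Omega), (15, 14, Dee, NYC, 7, red, Beta), (40, 11, Rae, DC, 12, red, Omega), (40, 11, Rae, DC, 19, red, Omega), (40, 39, Dee, DC, 12, black, Omega), (40, 39, Dee, DC, 12, red, Beta), (40, 39, Dee, DC, 19, black, Omega), (40, 39, Dee, DC, 19, red, Beta), (40, 6, Vic, DC, 12, gold, Omega), (40, 6, Vic, DC, 19, gold, Omega)}
Selection pname = Omega: {(15, 14, Dee, DEN, 25, black, Omega), (15, 14, Dee, MIA, 30, black, Omega), (15, 14, Dee, NYC, 7, black, Omega), (40, 11, Rae, DC, 12, red, Omega), (40, 11, Rae, DC, 19, red, Omega), (40, 39, Dee, DC, 12, black, Omega), (40, 39, Dee, DC, 19, black, Omega), (40, 6, Vic, DC, 12, gold, Omega), (40, 6, Vic, DC, 19, gold, Omega)}
Projecting to city, color (3 duplicate(s) eliminated): {(DC, black), (DC, gold), (DC, red), (DEN, black), (MIA, black), (NYC, black)}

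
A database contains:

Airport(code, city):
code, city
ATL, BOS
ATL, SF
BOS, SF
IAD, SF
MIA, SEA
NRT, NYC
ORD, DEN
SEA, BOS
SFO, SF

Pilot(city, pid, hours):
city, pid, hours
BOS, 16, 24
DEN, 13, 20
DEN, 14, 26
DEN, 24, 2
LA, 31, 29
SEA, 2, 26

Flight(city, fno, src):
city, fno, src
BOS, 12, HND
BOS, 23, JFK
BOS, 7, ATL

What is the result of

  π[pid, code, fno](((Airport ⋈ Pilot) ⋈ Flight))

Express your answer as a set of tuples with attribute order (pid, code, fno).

Airport ⋈ Pilot (natural join on city): {(ATL, BOS, 16, 24), (MIA, SEA, 2, 26), (ORD, DEN, 13, 20), (ORD, DEN, 14, 26), (ORD, DEN, 24, 2), (SEA, BOS, 16, 24)}
(Airport ⋈ Pilot) ⋈ Flight (natural join on city): {(ATL, BOS, 16, 24, 12, HND), (ATL, BOS, 16, 24, 23, JFK), (ATL, BOS, 16, 24, 7, ATL), (SEA, BOS, 16, 24, 12, HND), (SEA, BOS, 16, 24, 23, JFK), (SEA, BOS, 16, 24, 7, ATL)}
Projecting to pid, code, fno: {(16, ATL, 12), (16, ATL, 23), (16, ATL, 7), (16, SEA, 12), (16, SEA, 23), (16, SEA, 7)}

{(16, ATL, 12), (16, ATL, 23), (16, ATL, 7), (16, SEA, 12), (16, SEA, 23), (16, SEA, 7)}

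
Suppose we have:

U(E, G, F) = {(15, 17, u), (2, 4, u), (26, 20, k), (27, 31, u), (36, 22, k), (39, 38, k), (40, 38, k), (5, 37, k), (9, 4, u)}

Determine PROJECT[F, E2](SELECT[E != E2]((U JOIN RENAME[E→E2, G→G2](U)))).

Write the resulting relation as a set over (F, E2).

ρ[E→E2, G→G2]: schema becomes (E2, G2, F); tuples unchanged.
Natural join on F: {(15, 17, u, 15, 17), (15, 17, u, 2, 4), (15, 17, u, 27, 31), (15, 17, u, 9, 4), (2, 4, u, 15, 17), (2, 4, u, 2, 4), (2, 4, u, 27, 31), (2, 4, u, 9, 4), (26, 20, k, 26, 20), (26, 20, k, 36, 22), (26, 20, k, 39, 38), (26, 20, k, 40, 38), (26, 20, k, 5, 37), (27, 31, u, 15, 17), (27, 31, u, 2, 4), (27, 31, u, 27, 31), (27, 31, u, 9, 4), (36, 22, k, 26, 20), (36, 22, k, 36, 22), (36, 22, k, 39, 38), (36, 22, k, 40, 38), (36, 22, k, 5, 37), (39, 38, k, 26, 20), (39, 38, k, 36, 22), (39, 38, k, 39, 38), (39, 38, k, 40, 38), (39, 38, k, 5, 37), (40, 38, k, 26, 20), (40, 38, k, 36, 22), (40, 38, k, 39, 38), (40, 38, k, 40, 38), (40, 38, k, 5, 37), (5, 37, k, 26, 20), (5, 37, k, 36, 22), (5, 37, k, 39, 38), (5, 37, k, 40, 38), (5, 37, k, 5, 37), (9, 4, u, 15, 17), (9, 4, u, 2, 4), (9, 4, u, 27, 31), (9, 4, u, 9, 4)}
σ[E != E2]: keep tuples satisfying E != E2 → {(15, 17, u, 2, 4), (15, 17, u, 27, 31), (15, 17, u, 9, 4), (2, 4, u, 15, 17), (2, 4, u, 27, 31), (2, 4, u, 9, 4), (26, 20, k, 36, 22), (26, 20, k, 39, 38), (26, 20, k, 40, 38), (26, 20, k, 5, 37), (27, 31, u, 15, 17), (27, 31, u, 2, 4), (27, 31, u, 9, 4), (36, 22, k, 26, 20), (36, 22, k, 39, 38), (36, 22, k, 40, 38), (36, 22, k, 5, 37), (39, 38, k, 26, 20), (39, 38, k, 36, 22), (39, 38, k, 40, 38), (39, 38, k, 5, 37), (40, 38, k, 26, 20), (40, 38, k, 36, 22), (40, 38, k, 39, 38), (40, 38, k, 5, 37), (5, 37, k, 26, 20), (5, 37, k, 36, 22), (5, 37, k, 39, 38), (5, 37, k, 40, 38), (9, 4, u, 15, 17), (9, 4, u, 2, 4), (9, 4, u, 27, 31)}
Projecting to F, E2 (23 duplicate(s) eliminated): {(k, 26), (k, 36), (k, 39), (k, 40), (k, 5), (u, 15), (u, 2), (u, 27), (u, 9)}

{(k, 26), (k, 36), (k, 39), (k, 40), (k, 5), (u, 15), (u, 2), (u, 27), (u, 9)}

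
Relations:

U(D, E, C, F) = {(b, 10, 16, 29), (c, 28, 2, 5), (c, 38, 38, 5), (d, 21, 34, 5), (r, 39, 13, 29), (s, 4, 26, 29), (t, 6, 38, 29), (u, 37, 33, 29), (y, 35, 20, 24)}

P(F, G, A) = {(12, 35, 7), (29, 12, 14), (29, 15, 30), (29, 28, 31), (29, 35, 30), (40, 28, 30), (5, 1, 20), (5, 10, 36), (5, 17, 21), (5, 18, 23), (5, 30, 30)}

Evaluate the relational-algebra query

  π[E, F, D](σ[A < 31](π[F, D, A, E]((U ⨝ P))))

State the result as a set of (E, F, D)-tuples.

{(10, 29, b), (21, 5, d), (28, 5, c), (37, 29, u), (38, 5, c), (39, 29, r), (4, 29, s), (6, 29, t)}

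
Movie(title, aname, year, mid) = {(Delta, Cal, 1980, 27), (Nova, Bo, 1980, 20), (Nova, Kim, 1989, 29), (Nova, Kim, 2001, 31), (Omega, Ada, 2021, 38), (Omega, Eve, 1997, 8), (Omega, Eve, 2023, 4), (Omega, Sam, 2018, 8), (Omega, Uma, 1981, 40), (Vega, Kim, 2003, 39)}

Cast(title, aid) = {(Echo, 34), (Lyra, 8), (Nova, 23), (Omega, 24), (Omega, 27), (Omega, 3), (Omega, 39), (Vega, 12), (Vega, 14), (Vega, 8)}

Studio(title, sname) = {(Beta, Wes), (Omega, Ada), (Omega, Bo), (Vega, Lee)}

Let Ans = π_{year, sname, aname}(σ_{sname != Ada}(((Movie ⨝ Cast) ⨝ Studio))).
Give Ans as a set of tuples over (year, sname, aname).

Movie ⋈ Cast (natural join on title): {(Nova, Bo, 1980, 20, 23), (Nova, Kim, 1989, 29, 23), (Nova, Kim, 2001, 31, 23), (Omega, Ada, 2021, 38, 24), (Omega, Ada, 2021, 38, 27), (Omega, Ada, 2021, 38, 3), (Omega, Ada, 2021, 38, 39), (Omega, Eve, 1997, 8, 24), (Omega, Eve, 1997, 8, 27), (Omega, Eve, 1997, 8, 3), (Omega, Eve, 1997, 8, 39), (Omega, Eve, 2023, 4, 24), (Omega, Eve, 2023, 4, 27), (Omega, Eve, 2023, 4, 3), (Omega, Eve, 2023, 4, 39), (Omega, Sam, 2018, 8, 24), (Omega, Sam, 2018, 8, 27), (Omega, Sam, 2018, 8, 3), (Omega, Sam, 2018, 8, 39), (Omega, Uma, 1981, 40, 24), (Omega, Uma, 1981, 40, 27), (Omega, Uma, 1981, 40, 3), (Omega, Uma, 1981, 40, 39), (Vega, Kim, 2003, 39, 12), (Vega, Kim, 2003, 39, 14), (Vega, Kim, 2003, 39, 8)}
(Movie ⨝ Cast) ⋈ Studio (natural join on title): {(Omega, Ada, 2021, 38, 24, Ada), (Omega, Ada, 2021, 38, 24, Bo), (Omega, Ada, 2021, 38, 27, Ada), (Omega, Ada, 2021, 38, 27, Bo), (Omega, Ada, 2021, 38, 3, Ada), (Omega, Ada, 2021, 38, 3, Bo), (Omega, Ada, 2021, 38, 39, Ada), (Omega, Ada, 2021, 38, 39, Bo), (Omega, Eve, 1997, 8, 24, Ada), (Omega, Eve, 1997, 8, 24, Bo), (Omega, Eve, 1997, 8, 27, Ada), (Omega, Eve, 1997, 8, 27, Bo), (Omega, Eve, 1997, 8, 3, Ada), (Omega, Eve, 1997, 8, 3, Bo), (Omega, Eve, 1997, 8, 39, Ada), (Omega, Eve, 1997, 8, 39, Bo), (Omega, Eve, 2023, 4, 24, Ada), (Omega, Eve, 2023, 4, 24, Bo), (Omega, Eve, 2023, 4, 27, Ada), (Omega, Eve, 2023, 4, 27, Bo), (Omega, Eve, 2023, 4, 3, Ada), (Omega, Eve, 2023, 4, 3, Bo), (Omega, Eve, 2023, 4, 39, Ada), (Omega, Eve, 2023, 4, 39, Bo), (Omega, Sam, 2018, 8, 24, Ada), (Omega, Sam, 2018, 8, 24, Bo), (Omega, Sam, 2018, 8, 27, Ada), (Omega, Sam, 2018, 8, 27, Bo), (Omega, Sam, 2018, 8, 3, Ada), (Omega, Sam, 2018, 8, 3, Bo), (Omega, Sam, 2018, 8, 39, Ada), (Omega, Sam, 2018, 8, 39, Bo), (Omega, Uma, 1981, 40, 24, Ada), (Omega, Uma, 1981, 40, 24, Bo), (Omega, Uma, 1981, 40, 27, Ada), (Omega, Uma, 1981, 40, 27, Bo), (Omega, Uma, 1981, 40, 3, Ada), (Omega, Uma, 1981, 40, 3, Bo), (Omega, Uma, 1981, 40, 39, Ada), (Omega, Uma, 1981, 40, 39, Bo), (Vega, Kim, 2003, 39, 12, Lee), (Vega, Kim, 2003, 39, 14, Lee), (Vega, Kim, 2003, 39, 8, Lee)}
Filtering on sname != Ada leaves {(Omega, Ada, 2021, 38, 24, Bo), (Omega, Ada, 2021, 38, 27, Bo), (Omega, Ada, 2021, 38, 3, Bo), (Omega, Ada, 2021, 38, 39, Bo), (Omega, Eve, 1997, 8, 24, Bo), (Omega, Eve, 1997, 8, 27, Bo), (Omega, Eve, 1997, 8, 3, Bo), (Omega, Eve, 1997, 8, 39, Bo), (Omega, Eve, 2023, 4, 24, Bo), (Omega, Eve, 2023, 4, 27, Bo), (Omega, Eve, 2023, 4, 3, Bo), (Omega, Eve, 2023, 4, 39, Bo), (Omega, Sam, 2018, 8, 24, Bo), (Omega, Sam, 2018, 8, 27, Bo), (Omega, Sam, 2018, 8, 3, Bo), (Omega, Sam, 2018, 8, 39, Bo), (Omega, Uma, 1981, 40, 24, Bo), (Omega, Uma, 1981, 40, 27, Bo), (Omega, Uma, 1981, 40, 3, Bo), (Omega, Uma, 1981, 40, 39, Bo), (Vega, Kim, 2003, 39, 12, Lee), (Vega, Kim, 2003, 39, 14, Lee), (Vega, Kim, 2003, 39, 8, Lee)}.
Projecting to year, sname, aname (17 duplicate(s) eliminated): {(1981, Bo, Uma), (1997, Bo, Eve), (2003, Lee, Kim), (2018, Bo, Sam), (2021, Bo, Ada), (2023, Bo, Eve)}

{(1981, Bo, Uma), (1997, Bo, Eve), (2003, Lee, Kim), (2018, Bo, Sam), (2021, Bo, Ada), (2023, Bo, Eve)}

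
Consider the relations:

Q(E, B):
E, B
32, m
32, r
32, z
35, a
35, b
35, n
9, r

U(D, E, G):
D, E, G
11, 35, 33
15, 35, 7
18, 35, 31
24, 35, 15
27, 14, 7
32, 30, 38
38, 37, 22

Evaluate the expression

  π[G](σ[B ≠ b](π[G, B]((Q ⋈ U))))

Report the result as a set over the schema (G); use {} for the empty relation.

{15, 31, 33, 7}

Q ⋈ U (natural join on E): {(35, a, 11, 33), (35, a, 15, 7), (35, a, 18, 31), (35, a, 24, 15), (35, b, 11, 33), (35, b, 15, 7), (35, b, 18, 31), (35, b, 24, 15), (35, n, 11, 33), (35, n, 15, 7), (35, n, 18, 31), (35, n, 24, 15)}
Keep only column(s) G, B: {(15, a), (15, b), (15, n), (31, a), (31, b), (31, n), (33, a), (33, b), (33, n), (7, a), (7, b), (7, n)}
Selection B ≠ b: {(15, a), (15, n), (31, a), (31, n), (33, a), (33, n), (7, a), (7, n)}
Keep only column(s) G (4 duplicate(s) eliminated): {15, 31, 33, 7}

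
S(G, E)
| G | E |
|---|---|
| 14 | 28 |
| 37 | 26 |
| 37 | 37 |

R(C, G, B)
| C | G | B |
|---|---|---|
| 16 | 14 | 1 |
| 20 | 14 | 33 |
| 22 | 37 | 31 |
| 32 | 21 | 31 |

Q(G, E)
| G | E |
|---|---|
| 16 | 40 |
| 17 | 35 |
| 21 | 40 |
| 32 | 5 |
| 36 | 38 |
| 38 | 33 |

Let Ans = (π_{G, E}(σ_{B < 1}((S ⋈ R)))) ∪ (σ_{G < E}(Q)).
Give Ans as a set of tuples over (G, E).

{(16, 40), (17, 35), (21, 40), (36, 38)}

S ⋈ R (natural join on G): {(14, 28, 16, 1), (14, 28, 20, 33), (37, 26, 22, 31), (37, 37, 22, 31)}
Apply σ_{B < 1}; surviving tuples: {}
π_{G, E} gives {}.
Apply σ_{G < E}; surviving tuples: {(16, 40), (17, 35), (21, 40), (36, 38)}
Union: {} with {(16, 40), (17, 35), (21, 40), (36, 38)} → {(16, 40), (17, 35), (21, 40), (36, 38)}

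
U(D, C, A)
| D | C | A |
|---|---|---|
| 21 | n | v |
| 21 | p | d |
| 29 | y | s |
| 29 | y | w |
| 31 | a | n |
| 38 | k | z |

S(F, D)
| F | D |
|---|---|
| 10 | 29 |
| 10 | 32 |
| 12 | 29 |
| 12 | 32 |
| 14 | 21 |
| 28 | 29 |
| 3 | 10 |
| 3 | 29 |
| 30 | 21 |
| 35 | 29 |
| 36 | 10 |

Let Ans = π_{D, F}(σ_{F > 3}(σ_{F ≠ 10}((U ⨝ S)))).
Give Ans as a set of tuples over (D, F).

Natural join on D: {(21, n, v, 14), (21, n, v, 30), (21, p, d, 14), (21, p, d, 30), (29, y, s, 10), (29, y, s, 12), (29, y, s, 28), (29, y, s, 3), (29, y, s, 35), (29, y, w, 10), (29, y, w, 12), (29, y, w, 28), (29, y, w, 3), (29, y, w, 35)}
Selection F ≠ 10: {(21, n, v, 14), (21, n, v, 30), (21, p, d, 14), (21, p, d, 30), (29, y, s, 12), (29, y, s, 28), (29, y, s, 3), (29, y, s, 35), (29, y, w, 12), (29, y, w, 28), (29, y, w, 3), (29, y, w, 35)}
Selection F > 3: {(21, n, v, 14), (21, n, v, 30), (21, p, d, 14), (21, p, d, 30), (29, y, s, 12), (29, y, s, 28), (29, y, s, 35), (29, y, w, 12), (29, y, w, 28), (29, y, w, 35)}
Keep only column(s) D, F (5 duplicate(s) eliminated): {(21, 14), (21, 30), (29, 12), (29, 28), (29, 35)}

{(21, 14), (21, 30), (29, 12), (29, 28), (29, 35)}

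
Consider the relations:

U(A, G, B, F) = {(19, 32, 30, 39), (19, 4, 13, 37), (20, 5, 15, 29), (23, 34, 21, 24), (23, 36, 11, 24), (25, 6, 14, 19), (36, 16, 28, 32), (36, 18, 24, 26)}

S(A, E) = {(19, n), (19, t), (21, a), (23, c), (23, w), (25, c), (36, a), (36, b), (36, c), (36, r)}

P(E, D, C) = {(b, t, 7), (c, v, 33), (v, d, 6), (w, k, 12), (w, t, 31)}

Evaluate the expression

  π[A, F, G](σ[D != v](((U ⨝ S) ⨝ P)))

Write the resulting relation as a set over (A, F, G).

{(23, 24, 34), (23, 24, 36), (36, 26, 18), (36, 32, 16)}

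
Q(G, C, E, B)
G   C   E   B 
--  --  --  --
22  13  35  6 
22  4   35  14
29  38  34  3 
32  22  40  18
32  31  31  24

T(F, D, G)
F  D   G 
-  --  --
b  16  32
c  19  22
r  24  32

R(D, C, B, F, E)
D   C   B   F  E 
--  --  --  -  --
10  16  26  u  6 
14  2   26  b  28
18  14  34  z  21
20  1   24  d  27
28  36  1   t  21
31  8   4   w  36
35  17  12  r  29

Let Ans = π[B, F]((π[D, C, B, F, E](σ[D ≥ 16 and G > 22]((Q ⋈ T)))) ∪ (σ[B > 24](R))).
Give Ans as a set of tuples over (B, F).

Joining Q and T on G yields {(22, 13, 35, 6, c, 19), (22, 4, 35, 14, c, 19), (32, 22, 40, 18, b, 16), (32, 22, 40, 18, r, 24), (32, 31, 31, 24, b, 16), (32, 31, 31, 24, r, 24)}.
σ[D ≥ 16 and G > 22]: keep tuples satisfying D ≥ 16 and G > 22 → {(32, 22, 40, 18, b, 16), (32, 22, 40, 18, r, 24), (32, 31, 31, 24, b, 16), (32, 31, 31, 24, r, 24)}
Projecting to D, C, B, F, E: {(16, 22, 18, b, 40), (16, 31, 24, b, 31), (24, 22, 18, r, 40), (24, 31, 24, r, 31)}
σ[B > 24]: keep tuples satisfying B > 24 → {(10, 16, 26, u, 6), (14, 2, 26, b, 28), (18, 14, 34, z, 21)}
Set union of the two operands is {(10, 16, 26, u, 6), (14, 2, 26, b, 28), (16, 22, 18, b, 40), (16, 31, 24, b, 31), (18, 14, 34, z, 21), (24, 22, 18, r, 40), (24, 31, 24, r, 31)}.
Projecting to B, F: {(18, b), (18, r), (24, b), (24, r), (26, b), (26, u), (34, z)}

{(18, b), (18, r), (24, b), (24, r), (26, b), (26, u), (34, z)}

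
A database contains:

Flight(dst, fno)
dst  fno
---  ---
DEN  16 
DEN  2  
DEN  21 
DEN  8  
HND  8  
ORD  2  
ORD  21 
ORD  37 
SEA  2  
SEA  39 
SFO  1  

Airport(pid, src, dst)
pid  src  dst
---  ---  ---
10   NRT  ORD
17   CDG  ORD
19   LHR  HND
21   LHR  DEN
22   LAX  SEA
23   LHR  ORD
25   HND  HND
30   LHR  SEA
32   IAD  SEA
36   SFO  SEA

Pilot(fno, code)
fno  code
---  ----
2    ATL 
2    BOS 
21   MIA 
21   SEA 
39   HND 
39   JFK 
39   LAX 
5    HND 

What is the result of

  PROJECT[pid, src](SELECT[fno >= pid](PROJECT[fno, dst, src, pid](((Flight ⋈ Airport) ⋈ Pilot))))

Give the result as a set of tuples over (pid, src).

{(10, NRT), (17, CDG), (21, LHR), (22, LAX), (30, LHR), (32, IAD), (36, SFO)}

Joining Flight and Airport on dst yields {(DEN, 16, 21, LHR), (DEN, 2, 21, LHR), (DEN, 21, 21, LHR), (DEN, 8, 21, LHR), (HND, 8, 19, LHR), (HND, 8, 25, HND), (ORD, 2, 10, NRT), (ORD, 2, 17, CDG), (ORD, 2, 23, LHR), (ORD, 21, 10, NRT), (ORD, 21, 17, CDG), (ORD, 21, 23, LHR), (ORD, 37, 10, NRT), (ORD, 37, 17, CDG), (ORD, 37, 23, LHR), (SEA, 2, 22, LAX), (SEA, 2, 30, LHR), (SEA, 2, 32, IAD), (SEA, 2, 36, SFO), (SEA, 39, 22, LAX), (SEA, 39, 30, LHR), (SEA, 39, 32, IAD), (SEA, 39, 36, SFO)}.
Joining (Flight ⋈ Airport) and Pilot on fno yields {(DEN, 2, 21, LHR, ATL), (DEN, 2, 21, LHR, BOS), (DEN, 21, 21, LHR, MIA), (DEN, 21, 21, LHR, SEA), (ORD, 2, 10, NRT, ATL), (ORD, 2, 10, NRT, BOS), (ORD, 2, 17, CDG, ATL), (ORD, 2, 17, CDG, BOS), (ORD, 2, 23, LHR, ATL), (ORD, 2, 23, LHR, BOS), (ORD, 21, 10, NRT, MIA), (ORD, 21, 10, NRT, SEA), (ORD, 21, 17, CDG, MIA), (ORD, 21, 17, CDG, SEA), (ORD, 21, 23, LHR, MIA), (ORD, 21, 23, LHR, SEA), (SEA, 2, 22, LAX, ATL), (SEA, 2, 22, LAX, BOS), (SEA, 2, 30, LHR, ATL), (SEA, 2, 30, LHR, BOS), (SEA, 2, 32, IAD, ATL), (SEA, 2, 32, IAD, BOS), (SEA, 2, 36, SFO, ATL), (SEA, 2, 36, SFO, BOS), (SEA, 39, 22, LAX, HND), (SEA, 39, 22, LAX, JFK), (SEA, 39, 22, LAX, LAX), (SEA, 39, 30, LHR, HND), (SEA, 39, 30, LHR, JFK), (SEA, 39, 30, LHR, LAX), (SEA, 39, 32, IAD, HND), (SEA, 39, 32, IAD, JFK), (SEA, 39, 32, IAD, LAX), (SEA, 39, 36, SFO, HND), (SEA, 39, 36, SFO, JFK), (SEA, 39, 36, SFO, LAX)}.
Keep only column(s) fno, dst, src, pid (20 duplicate(s) eliminated): {(2, DEN, LHR, 21), (2, ORD, CDG, 17), (2, ORD, LHR, 23), (2, ORD, NRT, 10), (2, SEA, IAD, 32), (2, SEA, LAX, 22), (2, SEA, LHR, 30), (2, SEA, SFO, 36), (21, DEN, LHR, 21), (21, ORD, CDG, 17), (21, ORD, LHR, 23), (21, ORD, NRT, 10), (39, SEA, IAD, 32), (39, SEA, LAX, 22), (39, SEA, LHR, 30), (39, SEA, SFO, 36)}
Filtering on fno >= pid leaves {(21, DEN, LHR, 21), (21, ORD, CDG, 17), (21, ORD, NRT, 10), (39, SEA, IAD, 32), (39, SEA, LAX, 22), (39, SEA, LHR, 30), (39, SEA, SFO, 36)}.
Keep only column(s) pid, src: {(10, NRT), (17, CDG), (21, LHR), (22, LAX), (30, LHR), (32, IAD), (36, SFO)}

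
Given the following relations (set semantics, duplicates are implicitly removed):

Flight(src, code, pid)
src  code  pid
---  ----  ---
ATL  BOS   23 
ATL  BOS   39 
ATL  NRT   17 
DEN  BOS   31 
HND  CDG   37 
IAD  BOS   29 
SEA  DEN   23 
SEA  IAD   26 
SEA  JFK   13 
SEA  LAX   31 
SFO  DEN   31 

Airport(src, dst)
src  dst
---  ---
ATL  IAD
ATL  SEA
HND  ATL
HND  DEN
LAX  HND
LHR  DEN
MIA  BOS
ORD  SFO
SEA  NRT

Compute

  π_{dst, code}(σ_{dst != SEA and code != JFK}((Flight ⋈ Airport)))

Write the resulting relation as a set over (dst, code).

{(ATL, CDG), (DEN, CDG), (IAD, BOS), (IAD, NRT), (NRT, DEN), (NRT, IAD), (NRT, LAX)}

Flight ⋈ Airport (natural join on src): {(ATL, BOS, 23, IAD), (ATL, BOS, 23, SEA), (ATL, BOS, 39, IAD), (ATL, BOS, 39, SEA), (ATL, NRT, 17, IAD), (ATL, NRT, 17, SEA), (HND, CDG, 37, ATL), (HND, CDG, 37, DEN), (SEA, DEN, 23, NRT), (SEA, IAD, 26, NRT), (SEA, JFK, 13, NRT), (SEA, LAX, 31, NRT)}
Selection dst != SEA and code != JFK: {(ATL, BOS, 23, IAD), (ATL, BOS, 39, IAD), (ATL, NRT, 17, IAD), (HND, CDG, 37, ATL), (HND, CDG, 37, DEN), (SEA, DEN, 23, NRT), (SEA, IAD, 26, NRT), (SEA, LAX, 31, NRT)}
Projecting to dst, code (1 duplicate(s) eliminated): {(ATL, CDG), (DEN, CDG), (IAD, BOS), (IAD, NRT), (NRT, DEN), (NRT, IAD), (NRT, LAX)}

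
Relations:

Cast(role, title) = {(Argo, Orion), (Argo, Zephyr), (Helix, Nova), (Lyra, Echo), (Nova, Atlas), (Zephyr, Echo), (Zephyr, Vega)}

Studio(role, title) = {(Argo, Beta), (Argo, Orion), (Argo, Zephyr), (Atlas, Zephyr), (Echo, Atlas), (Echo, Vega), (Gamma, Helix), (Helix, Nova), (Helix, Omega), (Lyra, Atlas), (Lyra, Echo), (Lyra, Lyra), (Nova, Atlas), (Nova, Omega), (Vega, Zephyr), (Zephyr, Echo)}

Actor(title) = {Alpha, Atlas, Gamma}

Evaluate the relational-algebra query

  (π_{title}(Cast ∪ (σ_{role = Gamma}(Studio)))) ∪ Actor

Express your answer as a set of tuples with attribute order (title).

σ[role = Gamma]: keep tuples satisfying role = Gamma → {(Gamma, Helix)}
Taking the union: {(Argo, Orion), (Argo, Zephyr), (Gamma, Helix), (Helix, Nova), (Lyra, Echo), (Nova, Atlas), (Zephyr, Echo), (Zephyr, Vega)}
π_{title} gives {Atlas, Echo, Helix, Nova, Orion, Vega, Zephyr} (1 duplicate(s) eliminated).
Taking the union: {Alpha, Atlas, Echo, Gamma, Helix, Nova, Orion, Vega, Zephyr}

{Alpha, Atlas, Echo, Gamma, Helix, Nova, Orion, Vega, Zephyr}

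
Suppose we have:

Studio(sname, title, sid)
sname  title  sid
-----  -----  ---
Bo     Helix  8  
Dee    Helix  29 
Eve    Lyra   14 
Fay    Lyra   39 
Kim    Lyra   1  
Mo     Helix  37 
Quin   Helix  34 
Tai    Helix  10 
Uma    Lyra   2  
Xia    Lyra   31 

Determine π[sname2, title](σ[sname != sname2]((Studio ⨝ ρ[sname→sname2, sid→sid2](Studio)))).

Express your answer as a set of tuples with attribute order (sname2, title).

{(Bo, Helix), (Dee, Helix), (Eve, Lyra), (Fay, Lyra), (Kim, Lyra), (Mo, Helix), (Quin, Helix), (Tai, Helix), (Uma, Lyra), (Xia, Lyra)}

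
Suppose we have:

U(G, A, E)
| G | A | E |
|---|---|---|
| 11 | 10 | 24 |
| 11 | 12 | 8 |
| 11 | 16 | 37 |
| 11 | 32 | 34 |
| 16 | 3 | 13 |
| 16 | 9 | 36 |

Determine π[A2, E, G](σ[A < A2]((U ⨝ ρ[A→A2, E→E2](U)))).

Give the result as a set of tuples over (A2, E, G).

{(12, 24, 11), (16, 24, 11), (16, 8, 11), (32, 24, 11), (32, 37, 11), (32, 8, 11), (9, 13, 16)}

ρ[A→A2, E→E2]: schema becomes (G, A2, E2); tuples unchanged.
U ⋈ ρ[A→A2, E→E2](U) (natural join on G): {(11, 10, 24, 10, 24), (11, 10, 24, 12, 8), (11, 10, 24, 16, 37), (11, 10, 24, 32, 34), (11, 12, 8, 10, 24), (11, 12, 8, 12, 8), (11, 12, 8, 16, 37), (11, 12, 8, 32, 34), (11, 16, 37, 10, 24), (11, 16, 37, 12, 8), (11, 16, 37, 16, 37), (11, 16, 37, 32, 34), (11, 32, 34, 10, 24), (11, 32, 34, 12, 8), (11, 32, 34, 16, 37), (11, 32, 34, 32, 34), (16, 3, 13, 3, 13), (16, 3, 13, 9, 36), (16, 9, 36, 3, 13), (16, 9, 36, 9, 36)}
Apply σ_{A < A2}; surviving tuples: {(11, 10, 24, 12, 8), (11, 10, 24, 16, 37), (11, 10, 24, 32, 34), (11, 12, 8, 16, 37), (11, 12, 8, 32, 34), (11, 16, 37, 32, 34), (16, 3, 13, 9, 36)}
π_{A2, E, G} gives {(12, 24, 11), (16, 24, 11), (16, 8, 11), (32, 24, 11), (32, 37, 11), (32, 8, 11), (9, 13, 16)}.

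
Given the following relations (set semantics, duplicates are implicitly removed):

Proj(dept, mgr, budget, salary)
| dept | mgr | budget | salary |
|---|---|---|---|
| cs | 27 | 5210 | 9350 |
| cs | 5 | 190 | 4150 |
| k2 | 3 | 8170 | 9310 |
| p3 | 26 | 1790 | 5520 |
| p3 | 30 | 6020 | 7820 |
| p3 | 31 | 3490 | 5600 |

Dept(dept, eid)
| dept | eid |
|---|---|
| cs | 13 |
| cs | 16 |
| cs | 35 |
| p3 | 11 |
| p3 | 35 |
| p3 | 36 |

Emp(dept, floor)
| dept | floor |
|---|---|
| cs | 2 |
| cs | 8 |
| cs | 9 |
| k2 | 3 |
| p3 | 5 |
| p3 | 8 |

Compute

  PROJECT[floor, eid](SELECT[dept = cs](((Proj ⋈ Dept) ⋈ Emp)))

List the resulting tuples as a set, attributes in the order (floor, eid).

{(2, 13), (2, 16), (2, 35), (8, 13), (8, 16), (8, 35), (9, 13), (9, 16), (9, 35)}

Proj ⋈ Dept (natural join on dept): {(cs, 27, 5210, 9350, 13), (cs, 27, 5210, 9350, 16), (cs, 27, 5210, 9350, 35), (cs, 5, 190, 4150, 13), (cs, 5, 190, 4150, 16), (cs, 5, 190, 4150, 35), (p3, 26, 1790, 5520, 11), (p3, 26, 1790, 5520, 35), (p3, 26, 1790, 5520, 36), (p3, 30, 6020, 7820, 11), (p3, 30, 6020, 7820, 35), (p3, 30, 6020, 7820, 36), (p3, 31, 3490, 5600, 11), (p3, 31, 3490, 5600, 35), (p3, 31, 3490, 5600, 36)}
(Proj ⋈ Dept) ⋈ Emp (natural join on dept): {(cs, 27, 5210, 9350, 13, 2), (cs, 27, 5210, 9350, 13, 8), (cs, 27, 5210, 9350, 13, 9), (cs, 27, 5210, 9350, 16, 2), (cs, 27, 5210, 9350, 16, 8), (cs, 27, 5210, 9350, 16, 9), (cs, 27, 5210, 9350, 35, 2), (cs, 27, 5210, 9350, 35, 8), (cs, 27, 5210, 9350, 35, 9), (cs, 5, 190, 4150, 13, 2), (cs, 5, 190, 4150, 13, 8), (cs, 5, 190, 4150, 13, 9), (cs, 5, 190, 4150, 16, 2), (cs, 5, 190, 4150, 16, 8), (cs, 5, 190, 4150, 16, 9), (cs, 5, 190, 4150, 35, 2), (cs, 5, 190, 4150, 35, 8), (cs, 5, 190, 4150, 35, 9), (p3, 26, 1790, 5520, 11, 5), (p3, 26, 1790, 5520, 11, 8), (p3, 26, 1790, 5520, 35, 5), (p3, 26, 1790, 5520, 35, 8), (p3, 26, 1790, 5520, 36, 5), (p3, 26, 1790, 5520, 36, 8), (p3, 30, 6020, 7820, 11, 5), (p3, 30, 6020, 7820, 11, 8), (p3, 30, 6020, 7820, 35, 5), (p3, 30, 6020, 7820, 35, 8), (p3, 30, 6020, 7820, 36, 5), (p3, 30, 6020, 7820, 36, 8), (p3, 31, 3490, 5600, 11, 5), (p3, 31, 3490, 5600, 11, 8), (p3, 31, 3490, 5600, 35, 5), (p3, 31, 3490, 5600, 35, 8), (p3, 31, 3490, 5600, 36, 5), (p3, 31, 3490, 5600, 36, 8)}
Selection dept = cs: {(cs, 27, 5210, 9350, 13, 2), (cs, 27, 5210, 9350, 13, 8), (cs, 27, 5210, 9350, 13, 9), (cs, 27, 5210, 9350, 16, 2), (cs, 27, 5210, 9350, 16, 8), (cs, 27, 5210, 9350, 16, 9), (cs, 27, 5210, 9350, 35, 2), (cs, 27, 5210, 9350, 35, 8), (cs, 27, 5210, 9350, 35, 9), (cs, 5, 190, 4150, 13, 2), (cs, 5, 190, 4150, 13, 8), (cs, 5, 190, 4150, 13, 9), (cs, 5, 190, 4150, 16, 2), (cs, 5, 190, 4150, 16, 8), (cs, 5, 190, 4150, 16, 9), (cs, 5, 190, 4150, 35, 2), (cs, 5, 190, 4150, 35, 8), (cs, 5, 190, 4150, 35, 9)}
π[floor, eid]: project onto (floor, eid) (9 duplicate(s) eliminated) → {(2, 13), (2, 16), (2, 35), (8, 13), (8, 16), (8, 35), (9, 13), (9, 16), (9, 35)}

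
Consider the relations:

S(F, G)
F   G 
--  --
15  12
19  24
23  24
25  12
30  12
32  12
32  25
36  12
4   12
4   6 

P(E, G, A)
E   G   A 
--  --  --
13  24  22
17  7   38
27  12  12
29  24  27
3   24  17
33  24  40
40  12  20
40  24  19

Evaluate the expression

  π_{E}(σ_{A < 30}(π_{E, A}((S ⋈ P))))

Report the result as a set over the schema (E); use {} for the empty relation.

Joining S and P on G yields {(15, 12, 27, 12), (15, 12, 40, 20), (19, 24, 13, 22), (19, 24, 29, 27), (19, 24, 3, 17), (19, 24, 33, 40), (19, 24, 40, 19), (23, 24, 13, 22), (23, 24, 29, 27), (23, 24, 3, 17), (23, 24, 33, 40), (23, 24, 40, 19), (25, 12, 27, 12), (25, 12, 40, 20), (30, 12, 27, 12), (30, 12, 40, 20), (32, 12, 27, 12), (32, 12, 40, 20), (36, 12, 27, 12), (36, 12, 40, 20), (4, 12, 27, 12), (4, 12, 40, 20)}.
Projecting to E, A (15 duplicate(s) eliminated): {(13, 22), (27, 12), (29, 27), (3, 17), (33, 40), (40, 19), (40, 20)}
σ[A < 30]: keep tuples satisfying A < 30 → {(13, 22), (27, 12), (29, 27), (3, 17), (40, 19), (40, 20)}
Projecting to E (1 duplicate(s) eliminated): {13, 27, 29, 3, 40}

{13, 27, 29, 3, 40}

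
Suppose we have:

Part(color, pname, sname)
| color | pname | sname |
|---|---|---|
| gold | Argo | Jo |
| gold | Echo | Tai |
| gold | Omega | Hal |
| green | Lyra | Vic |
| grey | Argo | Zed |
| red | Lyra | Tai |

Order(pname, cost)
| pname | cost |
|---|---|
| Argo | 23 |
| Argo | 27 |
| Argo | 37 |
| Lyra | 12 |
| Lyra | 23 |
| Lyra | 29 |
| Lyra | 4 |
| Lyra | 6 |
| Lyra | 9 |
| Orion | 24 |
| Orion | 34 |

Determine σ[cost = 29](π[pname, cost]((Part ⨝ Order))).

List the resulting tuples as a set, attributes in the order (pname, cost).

{(Lyra, 29)}

Joining Part and Order on pname yields {(gold, Argo, Jo, 23), (gold, Argo, Jo, 27), (gold, Argo, Jo, 37), (green, Lyra, Vic, 12), (green, Lyra, Vic, 23), (green, Lyra, Vic, 29), (green, Lyra, Vic, 4), (green, Lyra, Vic, 6), (green, Lyra, Vic, 9), (grey, Argo, Zed, 23), (grey, Argo, Zed, 27), (grey, Argo, Zed, 37), (red, Lyra, Tai, 12), (red, Lyra, Tai, 23), (red, Lyra, Tai, 29), (red, Lyra, Tai, 4), (red, Lyra, Tai, 6), (red, Lyra, Tai, 9)}.
Projecting to pname, cost (9 duplicate(s) eliminated): {(Argo, 23), (Argo, 27), (Argo, 37), (Lyra, 12), (Lyra, 23), (Lyra, 29), (Lyra, 4), (Lyra, 6), (Lyra, 9)}
σ[cost = 29]: keep tuples satisfying cost = 29 → {(Lyra, 29)}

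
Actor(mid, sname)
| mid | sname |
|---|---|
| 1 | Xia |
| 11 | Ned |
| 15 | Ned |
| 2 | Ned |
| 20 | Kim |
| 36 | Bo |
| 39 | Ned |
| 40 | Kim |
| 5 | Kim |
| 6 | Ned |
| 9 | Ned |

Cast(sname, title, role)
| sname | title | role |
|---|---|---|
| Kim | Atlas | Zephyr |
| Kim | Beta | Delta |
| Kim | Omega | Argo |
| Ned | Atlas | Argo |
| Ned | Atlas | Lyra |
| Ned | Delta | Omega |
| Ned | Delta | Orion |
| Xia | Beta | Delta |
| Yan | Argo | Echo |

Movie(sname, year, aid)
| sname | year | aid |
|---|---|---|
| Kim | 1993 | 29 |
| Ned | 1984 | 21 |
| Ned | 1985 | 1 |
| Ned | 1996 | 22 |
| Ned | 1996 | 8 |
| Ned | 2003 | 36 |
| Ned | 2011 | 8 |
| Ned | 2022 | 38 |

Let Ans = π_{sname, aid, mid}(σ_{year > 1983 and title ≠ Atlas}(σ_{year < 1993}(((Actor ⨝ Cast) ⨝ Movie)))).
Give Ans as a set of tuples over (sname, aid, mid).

{(Ned, 1, 11), (Ned, 1, 15), (Ned, 1, 2), (Ned, 1, 39), (Ned, 1, 6), (Ned, 1, 9), (Ned, 21, 11), (Ned, 21, 15), (Ned, 21, 2), (Ned, 21, 39), (Ned, 21, 6), (Ned, 21, 9)}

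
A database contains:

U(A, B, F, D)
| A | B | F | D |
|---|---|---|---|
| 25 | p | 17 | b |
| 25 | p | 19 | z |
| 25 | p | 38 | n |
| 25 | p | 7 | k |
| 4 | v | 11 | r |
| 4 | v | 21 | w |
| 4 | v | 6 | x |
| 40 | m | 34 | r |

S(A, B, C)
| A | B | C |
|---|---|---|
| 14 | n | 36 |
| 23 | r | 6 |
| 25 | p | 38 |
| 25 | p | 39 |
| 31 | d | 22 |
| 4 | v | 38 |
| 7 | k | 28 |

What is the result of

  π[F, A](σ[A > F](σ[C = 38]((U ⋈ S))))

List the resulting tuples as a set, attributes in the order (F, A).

{(17, 25), (19, 25), (7, 25)}

U ⋈ S (natural join on A, B): {(25, p, 17, b, 38), (25, p, 17, b, 39), (25, p, 19, z, 38), (25, p, 19, z, 39), (25, p, 38, n, 38), (25, p, 38, n, 39), (25, p, 7, k, 38), (25, p, 7, k, 39), (4, v, 11, r, 38), (4, v, 21, w, 38), (4, v, 6, x, 38)}
σ[C = 38]: keep tuples satisfying C = 38 → {(25, p, 17, b, 38), (25, p, 19, z, 38), (25, p, 38, n, 38), (25, p, 7, k, 38), (4, v, 11, r, 38), (4, v, 21, w, 38), (4, v, 6, x, 38)}
σ[A > F]: keep tuples satisfying A > F → {(25, p, 17, b, 38), (25, p, 19, z, 38), (25, p, 7, k, 38)}
π_{F, A} gives {(17, 25), (19, 25), (7, 25)}.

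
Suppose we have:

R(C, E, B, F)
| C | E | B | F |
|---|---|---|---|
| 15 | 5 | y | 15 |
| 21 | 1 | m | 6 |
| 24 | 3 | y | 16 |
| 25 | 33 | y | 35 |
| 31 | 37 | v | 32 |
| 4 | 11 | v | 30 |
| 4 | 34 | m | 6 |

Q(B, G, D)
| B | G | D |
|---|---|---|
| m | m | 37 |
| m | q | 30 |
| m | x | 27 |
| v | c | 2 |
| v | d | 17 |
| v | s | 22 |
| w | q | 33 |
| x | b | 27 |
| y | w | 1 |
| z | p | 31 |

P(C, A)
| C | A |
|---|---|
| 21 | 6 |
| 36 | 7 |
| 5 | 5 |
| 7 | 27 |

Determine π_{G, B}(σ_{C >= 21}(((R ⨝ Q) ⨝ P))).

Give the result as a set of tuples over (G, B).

{(m, m), (q, m), (x, m)}

Joining R and Q on B yields {(15, 5, y, 15, w, 1), (21, 1, m, 6, m, 37), (21, 1, m, 6, q, 30), (21, 1, m, 6, x, 27), (24, 3, y, 16, w, 1), (25, 33, y, 35, w, 1), (31, 37, v, 32, c, 2), (31, 37, v, 32, d, 17), (31, 37, v, 32, s, 22), (4, 11, v, 30, c, 2), (4, 11, v, 30, d, 17), (4, 11, v, 30, s, 22), (4, 34, m, 6, m, 37), (4, 34, m, 6, q, 30), (4, 34, m, 6, x, 27)}.
Joining (R ⨝ Q) and P on C yields {(21, 1, m, 6, m, 37, 6), (21, 1, m, 6, q, 30, 6), (21, 1, m, 6, x, 27, 6)}.
Filtering on C >= 21 leaves {(21, 1, m, 6, m, 37, 6), (21, 1, m, 6, q, 30, 6), (21, 1, m, 6, x, 27, 6)}.
π[G, B]: project onto (G, B) → {(m, m), (q, m), (x, m)}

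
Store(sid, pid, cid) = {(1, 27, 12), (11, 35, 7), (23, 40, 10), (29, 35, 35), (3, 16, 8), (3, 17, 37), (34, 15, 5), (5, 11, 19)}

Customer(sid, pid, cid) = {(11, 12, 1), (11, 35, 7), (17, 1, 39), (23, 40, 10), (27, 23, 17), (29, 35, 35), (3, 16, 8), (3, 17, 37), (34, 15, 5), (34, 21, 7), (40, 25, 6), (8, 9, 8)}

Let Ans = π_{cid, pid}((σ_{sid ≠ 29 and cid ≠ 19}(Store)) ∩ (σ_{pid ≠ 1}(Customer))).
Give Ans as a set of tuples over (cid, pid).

Filtering on sid ≠ 29 and cid ≠ 19 leaves {(1, 27, 12), (11, 35, 7), (23, 40, 10), (3, 16, 8), (3, 17, 37), (34, 15, 5)}.
Filtering on pid ≠ 1 leaves {(11, 12, 1), (11, 35, 7), (23, 40, 10), (27, 23, 17), (29, 35, 35), (3, 16, 8), (3, 17, 37), (34, 15, 5), (34, 21, 7), (40, 25, 6), (8, 9, 8)}.
Set intersection of the two operands is {(11, 35, 7), (23, 40, 10), (3, 16, 8), (3, 17, 37), (34, 15, 5)}.
π_{cid, pid} gives {(10, 40), (37, 17), (5, 15), (7, 35), (8, 16)}.

{(10, 40), (37, 17), (5, 15), (7, 35), (8, 16)}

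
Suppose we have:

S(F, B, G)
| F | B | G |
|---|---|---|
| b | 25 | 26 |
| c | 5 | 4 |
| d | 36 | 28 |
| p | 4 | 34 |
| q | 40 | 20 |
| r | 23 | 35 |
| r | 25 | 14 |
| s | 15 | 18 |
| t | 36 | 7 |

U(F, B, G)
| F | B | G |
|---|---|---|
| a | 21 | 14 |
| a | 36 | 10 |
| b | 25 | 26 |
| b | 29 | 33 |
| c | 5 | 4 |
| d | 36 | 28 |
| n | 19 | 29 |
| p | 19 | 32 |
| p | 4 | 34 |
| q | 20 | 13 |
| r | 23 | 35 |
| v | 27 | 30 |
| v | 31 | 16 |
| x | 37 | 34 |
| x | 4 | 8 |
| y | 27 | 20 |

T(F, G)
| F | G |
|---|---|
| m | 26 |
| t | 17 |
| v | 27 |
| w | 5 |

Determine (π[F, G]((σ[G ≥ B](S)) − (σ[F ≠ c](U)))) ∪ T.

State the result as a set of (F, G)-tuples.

{(m, 26), (s, 18), (t, 17), (v, 27), (w, 5)}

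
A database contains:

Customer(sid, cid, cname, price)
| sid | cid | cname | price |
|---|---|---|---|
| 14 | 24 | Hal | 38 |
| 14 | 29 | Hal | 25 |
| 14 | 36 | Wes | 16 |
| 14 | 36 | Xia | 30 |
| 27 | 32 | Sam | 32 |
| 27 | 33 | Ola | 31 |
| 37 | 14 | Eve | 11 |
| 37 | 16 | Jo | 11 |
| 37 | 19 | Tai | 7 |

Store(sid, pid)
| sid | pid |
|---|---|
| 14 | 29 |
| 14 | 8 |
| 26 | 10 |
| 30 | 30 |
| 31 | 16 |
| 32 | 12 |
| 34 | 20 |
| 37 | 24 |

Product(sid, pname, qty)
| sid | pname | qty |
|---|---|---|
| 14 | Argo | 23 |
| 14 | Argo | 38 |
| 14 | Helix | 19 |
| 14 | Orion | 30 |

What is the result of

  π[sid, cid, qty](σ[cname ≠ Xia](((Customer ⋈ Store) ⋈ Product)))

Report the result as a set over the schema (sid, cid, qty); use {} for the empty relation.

Joining Customer and Store on sid yields {(14, 24, Hal, 38, 29), (14, 24, Hal, 38, 8), (14, 29, Hal, 25, 29), (14, 29, Hal, 25, 8), (14, 36, Wes, 16, 29), (14, 36, Wes, 16, 8), (14, 36, Xia, 30, 29), (14, 36, Xia, 30, 8), (37, 14, Eve, 11, 24), (37, 16, Jo, 11, 24), (37, 19, Tai, 7, 24)}.
Joining (Customer ⋈ Store) and Product on sid yields {(14, 24, Hal, 38, 29, Argo, 23), (14, 24, Hal, 38, 29, Argo, 38), (14, 24, Hal, 38, 29, Helix, 19), (14, 24, Hal, 38, 29, Orion, 30), (14, 24, Hal, 38, 8, Argo, 23), (14, 24, Hal, 38, 8, Argo, 38), (14, 24, Hal, 38, 8, Helix, 19), (14, 24, Hal, 38, 8, Orion, 30), (14, 29, Hal, 25, 29, Argo, 23), (14, 29, Hal, 25, 29, Argo, 38), (14, 29, Hal, 25, 29, Helix, 19), (14, 29, Hal, 25, 29, Orion, 30), (14, 29, Hal, 25, 8, Argo, 23), (14, 29, Hal, 25, 8, Argo, 38), (14, 29, Hal, 25, 8, Helix, 19), (14, 29, Hal, 25, 8, Orion, 30), (14, 36, Wes, 16, 29, Argo, 23), (14, 36, Wes, 16, 29, Argo, 38), (14, 36, Wes, 16, 29, Helix, 19), (14, 36, Wes, 16, 29, Orion, 30), (14, 36, Wes, 16, 8, Argo, 23), (14, 36, Wes, 16, 8, Argo, 38), (14, 36, Wes, 16, 8, Helix, 19), (14, 36, Wes, 16, 8, Orion, 30), (14, 36, Xia, 30, 29, Argo, 23), (14, 36, Xia, 30, 29, Argo, 38), (14, 36, Xia, 30, 29, Helix, 19), (14, 36, Xia, 30, 29, Orion, 30), (14, 36, Xia, 30, 8, Argo, 23), (14, 36, Xia, 30, 8, Argo, 38), (14, 36, Xia, 30, 8, Helix, 19), (14, 36, Xia, 30, 8, Orion, 30)}.
σ[cname ≠ Xia]: keep tuples satisfying cname ≠ Xia → {(14, 24, Hal, 38, 29, Argo, 23), (14, 24, Hal, 38, 29, Argo, 38), (14, 24, Hal, 38, 29, Helix, 19), (14, 24, Hal, 38, 29, Orion, 30), (14, 24, Hal, 38, 8, Argo, 23), (14, 24, Hal, 38, 8, Argo, 38), (14, 24, Hal, 38, 8, Helix, 19), (14, 24, Hal, 38, 8, Orion, 30), (14, 29, Hal, 25, 29, Argo, 23), (14, 29, Hal, 25, 29, Argo, 38), (14, 29, Hal, 25, 29, Helix, 19), (14, 29, Hal, 25, 29, Orion, 30), (14, 29, Hal, 25, 8, Argo, 23), (14, 29, Hal, 25, 8, Argo, 38), (14, 29, Hal, 25, 8, Helix, 19), (14, 29, Hal, 25, 8, Orion, 30), (14, 36, Wes, 16, 29, Argo, 23), (14, 36, Wes, 16, 29, Argo, 38), (14, 36, Wes, 16, 29, Helix, 19), (14, 36, Wes, 16, 29, Orion, 30), (14, 36, Wes, 16, 8, Argo, 23), (14, 36, Wes, 16, 8, Argo, 38), (14, 36, Wes, 16, 8, Helix, 19), (14, 36, Wes, 16, 8, Orion, 30)}
Keep only column(s) sid, cid, qty (12 duplicate(s) eliminated): {(14, 24, 19), (14, 24, 23), (14, 24, 30), (14, 24, 38), (14, 29, 19), (14, 29, 23), (14, 29, 30), (14, 29, 38), (14, 36, 19), (14, 36, 23), (14, 36, 30), (14, 36, 38)}

{(14, 24, 19), (14, 24, 23), (14, 24, 30), (14, 24, 38), (14, 29, 19), (14, 29, 23), (14, 29, 30), (14, 29, 38), (14, 36, 19), (14, 36, 23), (14, 36, 30), (14, 36, 38)}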